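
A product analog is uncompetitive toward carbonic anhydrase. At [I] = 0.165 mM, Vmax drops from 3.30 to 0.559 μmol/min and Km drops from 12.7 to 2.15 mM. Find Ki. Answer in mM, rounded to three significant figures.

Uncompetitive: Vmax,app = Vmax/α (and Km,app = Km/α) with α = 1 + [I]/Ki.
α = Vmax/Vmax,app = 3.30/0.559 = 5.903.
Ki = [I]/(α − 1) = 0.165/4.903 = 0.0337 mM.

0.0337 mM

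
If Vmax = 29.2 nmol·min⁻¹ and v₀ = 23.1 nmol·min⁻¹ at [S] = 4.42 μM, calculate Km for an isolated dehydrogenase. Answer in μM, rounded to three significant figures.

v/Vmax = 23.1/29.2 = 0.7911 = [S]/(Km+[S]).
So Km + [S] = [S]/0.7911 = 5.587 μM, giving Km = 5.587 − 4.42 = 1.17 μM.

1.17 μM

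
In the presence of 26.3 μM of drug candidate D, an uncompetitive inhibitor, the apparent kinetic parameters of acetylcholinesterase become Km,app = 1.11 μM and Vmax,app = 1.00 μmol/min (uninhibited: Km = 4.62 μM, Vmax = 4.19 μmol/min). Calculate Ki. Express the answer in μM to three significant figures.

8.24 μM

Uncompetitive: Vmax,app = Vmax/α (and Km,app = Km/α) with α = 1 + [I]/Ki.
α = Vmax/Vmax,app = 4.19/1.00 = 4.190.
Since α = 1 + [I]/Ki, [I]/Ki = 4.190 − 1 = 3.190 and Ki = 26.3/3.190 = 8.24 μM.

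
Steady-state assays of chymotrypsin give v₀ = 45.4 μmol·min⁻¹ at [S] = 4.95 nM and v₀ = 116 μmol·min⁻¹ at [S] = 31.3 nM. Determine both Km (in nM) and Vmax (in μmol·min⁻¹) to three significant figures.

From v = Vmax[S]/(Km+[S]), each point gives Vmax = v(Km+[S])/[S].
Equating: 45.4(Km+4.95)/4.95 = 116(Km+31.3)/31.3.
9.172·Km + 45.4 = 3.706·Km + 116, so (9.172 − 3.706)·Km = 116 − 45.4.
Km = 70.60/5.466 = 12.9 nM; then Vmax = 45.4(12.9+4.95)/4.95 = 164 μmol·min⁻¹.

Km = 12.9 nM; Vmax = 164 μmol·min⁻¹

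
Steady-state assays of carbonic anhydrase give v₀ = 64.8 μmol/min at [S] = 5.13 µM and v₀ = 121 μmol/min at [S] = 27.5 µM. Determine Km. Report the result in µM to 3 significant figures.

From v = Vmax[S]/(Km+[S]), each point gives Vmax = v(Km+[S])/[S].
Equating: 64.8(Km+5.13)/5.13 = 121(Km+27.5)/27.5.
12.63·Km + 64.8 = 4.400·Km + 121, so (12.63 − 4.400)·Km = 121 − 64.8.
Km = 56.20/8.232 = 6.83 µM; then Vmax = 64.8(6.83+5.13)/5.13 = 151 μmol/min.

6.83 µM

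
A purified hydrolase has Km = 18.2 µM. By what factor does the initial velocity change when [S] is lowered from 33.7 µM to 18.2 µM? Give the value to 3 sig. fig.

The fractional saturations are [S]/(Km+[S]) = 33.7/51.90 = 0.6493 and 18.2/36.40 = 0.5000.
v₂/v₁ is just their ratio: 0.5000/0.6493 = 0.770.

0.770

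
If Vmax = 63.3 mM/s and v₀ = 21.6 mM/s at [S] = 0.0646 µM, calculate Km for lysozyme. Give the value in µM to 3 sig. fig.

0.125 µM

v/Vmax = 21.6/63.3 = 0.3412 = [S]/(Km+[S]).
So Km + [S] = [S]/0.3412 = 0.1893 µM, giving Km = 0.1893 − 0.0646 = 0.125 µM.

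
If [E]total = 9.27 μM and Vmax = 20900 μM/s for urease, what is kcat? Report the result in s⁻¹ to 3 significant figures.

kcat = Vmax/[E]total = 20900 μM/s / 9.27 μM = 2250 s⁻¹.

2250 s⁻¹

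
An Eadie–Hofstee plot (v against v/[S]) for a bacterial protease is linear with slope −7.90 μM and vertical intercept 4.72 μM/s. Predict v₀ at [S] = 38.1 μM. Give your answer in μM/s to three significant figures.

3.91 μM/s

In the Eadie–Hofstee form v = Vmax − Km·(v/[S]), the slope is −Km and the intercept is Vmax, so Km = 7.90 μM and Vmax = 4.72 μM/s.
v = 4.72 × 38.1/(7.90 + 38.1) = 3.91 μM/s.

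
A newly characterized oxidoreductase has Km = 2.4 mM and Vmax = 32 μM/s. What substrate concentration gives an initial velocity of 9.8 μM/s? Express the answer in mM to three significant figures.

The required fractional saturation is v/Vmax = 9.8/32 = 0.3062.
Then [S]/(Km+[S]) = 0.3062 ⇒ [S] = 2.4 × 0.3062/(1 − 0.3062) = 1.06 mM.

1.06 mM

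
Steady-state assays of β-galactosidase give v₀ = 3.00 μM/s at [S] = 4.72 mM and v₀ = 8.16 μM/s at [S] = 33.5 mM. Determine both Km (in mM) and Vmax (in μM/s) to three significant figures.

Km = 13.2 mM; Vmax = 11.4 μM/s

In reciprocal form, 1/v = (Km/Vmax)·(1/[S]) + 1/Vmax. The two points give (1/[S], 1/v) = (0.2119, 0.3333) and (0.02985, 0.1225).
Slope = (0.3333 − 0.1225)/(0.2119 − 0.02985) = 1.158; intercept = 0.3333 − 1.158×0.2119 = 0.08798.
Vmax = 1/intercept = 11.4 μM/s; Km = slope × Vmax = 1.158 × 11.4 = 13.2 mM.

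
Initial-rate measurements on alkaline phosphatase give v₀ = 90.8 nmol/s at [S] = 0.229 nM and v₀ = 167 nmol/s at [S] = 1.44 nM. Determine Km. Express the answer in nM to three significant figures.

From v = Vmax[S]/(Km+[S]), each point gives Vmax = v(Km+[S])/[S].
Equating: 90.8(Km+0.229)/0.229 = 167(Km+1.44)/1.44.
396.5·Km + 90.8 = 116.0·Km + 167, so (396.5 − 116.0)·Km = 167 − 90.8.
Km = 76.20/280.5 = 0.272 nM; then Vmax = 90.8(0.272+0.229)/0.229 = 199 nmol/s.

0.272 nM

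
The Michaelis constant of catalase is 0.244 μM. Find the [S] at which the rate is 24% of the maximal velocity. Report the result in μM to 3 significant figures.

v/Vmax = [S]/(Km+[S]) = 0.24, so [S] = Km·0.24/(1 − 0.24) = 0.244 × 0.3158.
[S] = 0.0771 μM.

0.0771 μM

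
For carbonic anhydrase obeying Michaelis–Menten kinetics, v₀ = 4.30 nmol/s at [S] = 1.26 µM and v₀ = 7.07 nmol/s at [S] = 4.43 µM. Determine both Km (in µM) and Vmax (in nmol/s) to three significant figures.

From v = Vmax[S]/(Km+[S]), each point gives Vmax = v(Km+[S])/[S].
Equating: 4.30(Km+1.26)/1.26 = 7.07(Km+4.43)/4.43.
3.413·Km + 4.30 = 1.596·Km + 7.07, so (3.413 − 1.596)·Km = 7.07 − 4.30.
Km = 2.770/1.817 = 1.52 µM; then Vmax = 4.30(1.52+1.26)/1.26 = 9.50 nmol/s.

Km = 1.52 µM; Vmax = 9.50 nmol/s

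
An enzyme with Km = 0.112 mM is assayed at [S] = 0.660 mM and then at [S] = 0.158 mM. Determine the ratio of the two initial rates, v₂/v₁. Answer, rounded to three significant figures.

0.684

The fractional saturations are [S]/(Km+[S]) = 0.660/0.7720 = 0.8549 and 0.158/0.2700 = 0.5852.
v₂/v₁ is just their ratio: 0.5852/0.8549 = 0.684.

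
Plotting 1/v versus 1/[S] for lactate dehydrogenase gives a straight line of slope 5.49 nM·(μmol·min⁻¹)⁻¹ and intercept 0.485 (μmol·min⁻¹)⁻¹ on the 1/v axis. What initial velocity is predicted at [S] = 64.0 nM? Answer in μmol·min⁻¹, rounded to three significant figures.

The y-intercept is 1/Vmax, so Vmax = 1/0.485 = 2.06 μmol·min⁻¹.
The slope is Km/Vmax, so Km = 5.49 × 2.06 = 11.3 nM.
Then v = 2.06 × 64.0/(11.3 + 64.0) = 1.75 μmol·min⁻¹.

1.75 μmol·min⁻¹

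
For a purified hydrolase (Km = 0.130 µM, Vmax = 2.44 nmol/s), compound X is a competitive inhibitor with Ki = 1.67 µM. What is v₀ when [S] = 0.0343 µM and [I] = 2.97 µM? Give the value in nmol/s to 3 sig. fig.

0.212 nmol/s

α = 1 + [I]/Ki = 1 + 2.97/1.67 = 2.778.
For a competitive inhibitor, Vmax is unchanged and the apparent Km becomes α·Km: Km,app = 0.361 µM, Vmax,app = 2.44 nmol/s.
v = Vmax,app·[S]/(Km,app + [S]) = 2.44 × 0.0343/(0.361 + 0.0343) = 0.212 nmol/s.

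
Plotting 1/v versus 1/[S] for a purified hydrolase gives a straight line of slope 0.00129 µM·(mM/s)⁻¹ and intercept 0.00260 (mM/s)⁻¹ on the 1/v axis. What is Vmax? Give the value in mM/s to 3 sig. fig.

385 mM/s

The y-intercept of a Lineweaver–Burk plot equals 1/Vmax, so Vmax = 1/0.00260 = 385 mM/s.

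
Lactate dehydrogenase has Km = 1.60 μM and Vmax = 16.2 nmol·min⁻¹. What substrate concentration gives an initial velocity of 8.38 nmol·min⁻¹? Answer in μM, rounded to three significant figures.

Rearranging v = Vmax[S]/(Km+[S]) gives [S] = Km·v/(Vmax − v).
[S] = 1.60 × 8.38 / (16.2 − 8.38) = 13.41/7.820 = 1.71 μM.

1.71 μM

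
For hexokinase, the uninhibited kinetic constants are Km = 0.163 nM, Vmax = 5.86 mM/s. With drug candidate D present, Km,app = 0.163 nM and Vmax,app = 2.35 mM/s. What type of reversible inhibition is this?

noncompetitive

Vmax decreases (5.86 → 2.35 mM/s) while Km is unchanged — pure noncompetitive inhibition.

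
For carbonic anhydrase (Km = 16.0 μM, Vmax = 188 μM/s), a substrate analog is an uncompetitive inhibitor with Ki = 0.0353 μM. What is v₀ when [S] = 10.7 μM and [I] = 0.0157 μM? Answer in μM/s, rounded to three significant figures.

α = 1 + [I]/Ki = 1 + 0.0157/0.0353 = 1.445.
For an uncompetitive inhibitor, both parameters are divided by α, giving Vmax/α and Km/α: Km,app = 11.1 μM, Vmax,app = 130 μM/s.
v = Vmax,app·[S]/(Km,app + [S]) = 130 × 10.7/(11.1 + 10.7) = 63.9 μM/s.

63.9 μM/s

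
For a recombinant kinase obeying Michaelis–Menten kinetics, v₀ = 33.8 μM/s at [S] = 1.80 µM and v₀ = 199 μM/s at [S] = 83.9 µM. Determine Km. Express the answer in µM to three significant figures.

In reciprocal form, 1/v = (Km/Vmax)·(1/[S]) + 1/Vmax. The two points give (1/[S], 1/v) = (0.5556, 0.02959) and (0.01192, 0.005025).
Slope = (0.02959 − 0.005025)/(0.5556 − 0.01192) = 0.04518; intercept = 0.02959 − 0.04518×0.5556 = 0.004487.
Vmax = 1/intercept = 223 μM/s; Km = slope × Vmax = 0.04518 × 223 = 10.1 µM.

10.1 µM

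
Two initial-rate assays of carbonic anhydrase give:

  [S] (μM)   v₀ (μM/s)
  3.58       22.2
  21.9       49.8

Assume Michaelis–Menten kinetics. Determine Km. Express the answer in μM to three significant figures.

From v = Vmax[S]/(Km+[S]), each point gives Vmax = v(Km+[S])/[S].
Equating: 22.2(Km+3.58)/3.58 = 49.8(Km+21.9)/21.9.
6.201·Km + 22.2 = 2.274·Km + 49.8, so (6.201 − 2.274)·Km = 49.8 − 22.2.
Km = 27.60/3.927 = 7.03 μM; then Vmax = 22.2(7.03+3.58)/3.58 = 65.8 μM/s.

7.03 μM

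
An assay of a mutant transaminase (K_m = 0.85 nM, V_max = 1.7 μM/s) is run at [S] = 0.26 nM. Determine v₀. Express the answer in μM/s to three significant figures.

0.398 μM/s

v = Vmax·[S]/(Km + [S]) = 1.7 × 0.26 / (0.85 + 0.26)
  = 0.4420 / 1.110 = 0.398 μM/s.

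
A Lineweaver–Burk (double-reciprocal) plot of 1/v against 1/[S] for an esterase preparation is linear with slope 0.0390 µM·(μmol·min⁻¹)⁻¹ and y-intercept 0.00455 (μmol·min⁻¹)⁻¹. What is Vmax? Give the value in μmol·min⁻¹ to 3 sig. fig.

220 μmol·min⁻¹

The y-intercept of a Lineweaver–Burk plot equals 1/Vmax, so Vmax = 1/0.00455 = 220 μmol·min⁻¹.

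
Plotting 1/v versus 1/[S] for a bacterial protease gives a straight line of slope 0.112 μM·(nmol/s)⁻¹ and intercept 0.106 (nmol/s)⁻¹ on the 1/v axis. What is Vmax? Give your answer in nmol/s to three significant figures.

9.43 nmol/s

The y-intercept of a Lineweaver–Burk plot equals 1/Vmax, so Vmax = 1/0.106 = 9.43 nmol/s.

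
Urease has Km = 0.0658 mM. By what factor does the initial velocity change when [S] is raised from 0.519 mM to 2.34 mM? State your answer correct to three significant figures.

Since Vmax cancels, v₂/v₁ = [S]₂(Km+[S]₁) / [S]₁(Km+[S]₂).
= 2.34×(0.0658+0.519) / (0.519×(0.0658+2.34)) = 1.368/1.249 = 1.10.

1.10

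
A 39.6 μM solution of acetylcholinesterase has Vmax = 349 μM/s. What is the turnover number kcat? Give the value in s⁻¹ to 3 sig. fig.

kcat = Vmax/[E]total = 349 μM/s / 39.6 μM = 8.81 s⁻¹.

8.81 s⁻¹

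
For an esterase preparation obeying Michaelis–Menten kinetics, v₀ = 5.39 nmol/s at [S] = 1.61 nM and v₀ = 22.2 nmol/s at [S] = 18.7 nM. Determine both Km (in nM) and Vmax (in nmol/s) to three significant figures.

Km = 7.78 nM; Vmax = 31.4 nmol/s

In reciprocal form, 1/v = (Km/Vmax)·(1/[S]) + 1/Vmax. The two points give (1/[S], 1/v) = (0.6211, 0.1855) and (0.05348, 0.04505).
Slope = (0.1855 − 0.04505)/(0.6211 − 0.05348) = 0.2475; intercept = 0.1855 − 0.2475×0.6211 = 0.03181.
Vmax = 1/intercept = 31.4 nmol/s; Km = slope × Vmax = 0.2475 × 31.4 = 7.78 nM.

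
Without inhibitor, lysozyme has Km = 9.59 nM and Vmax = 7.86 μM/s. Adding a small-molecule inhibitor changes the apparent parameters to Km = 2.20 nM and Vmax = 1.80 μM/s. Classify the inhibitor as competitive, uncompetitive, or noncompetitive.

uncompetitive

Both Km and Vmax decrease by the same factor (~4.36-fold) — characteristic of uncompetitive inhibition.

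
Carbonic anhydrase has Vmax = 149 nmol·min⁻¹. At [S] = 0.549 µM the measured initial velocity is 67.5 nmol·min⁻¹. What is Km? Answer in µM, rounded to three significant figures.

From v = Vmax[S]/(Km+[S]), Km = [S](Vmax − v)/v.
Km = 0.549 × (149 − 67.5) / 67.5 = 44.74/67.5 = 0.663 µM.

0.663 µM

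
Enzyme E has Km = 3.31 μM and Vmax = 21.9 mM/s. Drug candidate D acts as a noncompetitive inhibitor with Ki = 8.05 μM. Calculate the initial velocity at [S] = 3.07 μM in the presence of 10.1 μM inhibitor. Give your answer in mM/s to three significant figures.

4.67 mM/s

With α = 1 + [I]/Ki = 1 + 10.1/8.05 = 2.255, the noncompetitive rate law is v = (Vmax/α)·[S] / (Km + [S]).
v = (21.9/2.255)×3.07 / (3.31 + 3.07) = 29.82/6.380 = 4.67 mM/s.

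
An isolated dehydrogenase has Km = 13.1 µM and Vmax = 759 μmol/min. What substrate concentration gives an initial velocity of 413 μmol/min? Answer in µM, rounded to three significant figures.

The required fractional saturation is v/Vmax = 413/759 = 0.5441.
Then [S]/(Km+[S]) = 0.5441 ⇒ [S] = 13.1 × 0.5441/(1 − 0.5441) = 15.6 µM.

15.6 µM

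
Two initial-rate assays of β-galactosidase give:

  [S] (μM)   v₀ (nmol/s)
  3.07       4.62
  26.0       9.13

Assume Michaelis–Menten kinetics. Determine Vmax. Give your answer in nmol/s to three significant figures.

From v = Vmax[S]/(Km+[S]), each point gives Vmax = v(Km+[S])/[S].
Equating: 4.62(Km+3.07)/3.07 = 9.13(Km+26.0)/26.0.
1.505·Km + 4.62 = 0.3512·Km + 9.13, so (1.505 − 0.3512)·Km = 9.13 − 4.62.
Km = 4.510/1.154 = 3.91 μM; then Vmax = 4.62(3.91+3.07)/3.07 = 10.5 nmol/s.

10.5 nmol/s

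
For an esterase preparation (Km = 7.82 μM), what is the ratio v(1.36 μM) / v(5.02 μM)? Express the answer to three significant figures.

The fractional saturations are [S]/(Km+[S]) = 5.02/12.84 = 0.3910 and 1.36/9.180 = 0.1481.
v₂/v₁ is just their ratio: 0.1481/0.3910 = 0.379.

0.379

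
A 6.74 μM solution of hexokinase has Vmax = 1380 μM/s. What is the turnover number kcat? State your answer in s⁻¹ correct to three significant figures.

kcat = Vmax/[E]total = 1380 μM/s / 6.74 μM = 205 s⁻¹.

205 s⁻¹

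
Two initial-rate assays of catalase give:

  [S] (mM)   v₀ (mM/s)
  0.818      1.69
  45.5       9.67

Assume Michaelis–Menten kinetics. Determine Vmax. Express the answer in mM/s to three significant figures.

From v = Vmax[S]/(Km+[S]), each point gives Vmax = v(Km+[S])/[S].
Equating: 1.69(Km+0.818)/0.818 = 9.67(Km+45.5)/45.5.
2.066·Km + 1.69 = 0.2125·Km + 9.67, so (2.066 − 0.2125)·Km = 9.67 − 1.69.
Km = 7.980/1.853 = 4.31 mM; then Vmax = 1.69(4.31+0.818)/0.818 = 10.6 mM/s.

10.6 mM/s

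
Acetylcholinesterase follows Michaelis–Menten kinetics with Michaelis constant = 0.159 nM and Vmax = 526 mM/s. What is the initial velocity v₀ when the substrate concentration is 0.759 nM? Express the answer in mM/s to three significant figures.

[S]/(Km+[S]) = 0.759/0.9180 = 0.8268, the fractional saturation.
v = 0.8268 × Vmax = 0.8268 × 526 = 435 mM/s.

435 mM/s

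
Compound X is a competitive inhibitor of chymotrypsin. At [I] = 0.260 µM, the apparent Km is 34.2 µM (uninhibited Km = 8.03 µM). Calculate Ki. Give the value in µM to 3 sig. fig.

Competitive: Km,app = α·Km with α = 1 + [I]/Ki.
α = Km,app/Km = 34.2/8.03 = 4.259.
Since α = 1 + [I]/Ki, [I]/Ki = 4.259 − 1 = 3.259 and Ki = 0.260/3.259 = 0.0798 µM.

0.0798 µM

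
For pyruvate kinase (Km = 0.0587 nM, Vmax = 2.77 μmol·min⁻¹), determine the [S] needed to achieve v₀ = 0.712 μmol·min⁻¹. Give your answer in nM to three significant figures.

Rearranging v = Vmax[S]/(Km+[S]) gives [S] = Km·v/(Vmax − v).
[S] = 0.0587 × 0.712 / (2.77 − 0.712) = 0.04179/2.058 = 0.0203 nM.

0.0203 nM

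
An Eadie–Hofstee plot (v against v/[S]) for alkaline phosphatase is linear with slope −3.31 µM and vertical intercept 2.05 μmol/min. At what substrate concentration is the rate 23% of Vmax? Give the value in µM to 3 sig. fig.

0.989 µM

The Eadie–Hofstee slope gives Km = 3.31 µM (slope = −Km).
v/Vmax = [S]/(Km+[S]) = 0.23 ⇒ [S] = Km·0.23/(1−0.23) = 3.31 × 0.2987 = 0.989 µM.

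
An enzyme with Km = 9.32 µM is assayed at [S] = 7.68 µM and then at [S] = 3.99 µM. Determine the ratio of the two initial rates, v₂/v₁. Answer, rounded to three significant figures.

0.664

The fractional saturations are [S]/(Km+[S]) = 7.68/17.00 = 0.4518 and 3.99/13.31 = 0.2998.
v₂/v₁ is just their ratio: 0.2998/0.4518 = 0.664.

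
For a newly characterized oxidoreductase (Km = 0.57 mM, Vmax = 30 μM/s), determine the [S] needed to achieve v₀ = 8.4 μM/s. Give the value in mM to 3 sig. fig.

0.222 mM

The required fractional saturation is v/Vmax = 8.4/30 = 0.2800.
Then [S]/(Km+[S]) = 0.2800 ⇒ [S] = 0.57 × 0.2800/(1 − 0.2800) = 0.222 mM.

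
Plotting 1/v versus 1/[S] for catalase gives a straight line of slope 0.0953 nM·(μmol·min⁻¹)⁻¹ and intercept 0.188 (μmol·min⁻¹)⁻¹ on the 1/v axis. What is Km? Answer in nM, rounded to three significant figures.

0.507 nM

y-intercept = 1/Vmax ⇒ Vmax = 5.32 μmol·min⁻¹; slope = Km/Vmax ⇒ Km = slope × Vmax.
Km = 0.0953 × 5.32 = 0.507 nM.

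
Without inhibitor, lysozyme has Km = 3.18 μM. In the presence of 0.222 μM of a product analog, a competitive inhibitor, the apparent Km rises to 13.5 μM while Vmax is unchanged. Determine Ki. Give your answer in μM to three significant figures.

Competitive: Km,app = α·Km with α = 1 + [I]/Ki.
α = Km,app/Km = 13.5/3.18 = 4.245.
Ki = [I]/(α − 1) = 0.222/3.245 = 0.0684 μM.

0.0684 μM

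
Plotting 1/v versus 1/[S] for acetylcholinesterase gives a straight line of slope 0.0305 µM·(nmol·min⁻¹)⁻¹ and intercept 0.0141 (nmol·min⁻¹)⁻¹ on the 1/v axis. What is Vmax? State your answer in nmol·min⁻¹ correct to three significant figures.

70.9 nmol·min⁻¹

The y-intercept of a Lineweaver–Burk plot equals 1/Vmax, so Vmax = 1/0.0141 = 70.9 nmol·min⁻¹.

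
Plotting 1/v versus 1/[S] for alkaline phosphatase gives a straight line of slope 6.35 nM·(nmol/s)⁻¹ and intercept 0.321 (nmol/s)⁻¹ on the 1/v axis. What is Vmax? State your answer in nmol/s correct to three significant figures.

3.12 nmol/s

The y-intercept of a Lineweaver–Burk plot equals 1/Vmax, so Vmax = 1/0.321 = 3.12 nmol/s.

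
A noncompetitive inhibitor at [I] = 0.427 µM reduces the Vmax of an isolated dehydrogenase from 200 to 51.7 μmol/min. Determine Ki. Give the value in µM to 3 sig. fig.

0.149 µM

Noncompetitive: Vmax,app = Vmax/α with α = 1 + [I]/Ki.
α = Vmax/Vmax,app = 200/51.7 = 3.868.
Since α = 1 + [I]/Ki, [I]/Ki = 3.868 − 1 = 2.868 and Ki = 0.427/2.868 = 0.149 µM.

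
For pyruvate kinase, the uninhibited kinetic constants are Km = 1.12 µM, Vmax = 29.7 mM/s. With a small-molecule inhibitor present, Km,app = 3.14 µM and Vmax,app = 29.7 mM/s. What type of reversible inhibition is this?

Km increases (1.12 → 3.14 µM) while Vmax is unchanged — the hallmark of competitive inhibition.

competitive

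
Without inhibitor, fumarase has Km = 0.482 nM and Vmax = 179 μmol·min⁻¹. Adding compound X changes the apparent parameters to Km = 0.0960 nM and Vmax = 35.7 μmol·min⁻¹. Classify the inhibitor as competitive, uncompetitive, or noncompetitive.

Both Km and Vmax decrease by the same factor (~5.02-fold) — characteristic of uncompetitive inhibition.

uncompetitive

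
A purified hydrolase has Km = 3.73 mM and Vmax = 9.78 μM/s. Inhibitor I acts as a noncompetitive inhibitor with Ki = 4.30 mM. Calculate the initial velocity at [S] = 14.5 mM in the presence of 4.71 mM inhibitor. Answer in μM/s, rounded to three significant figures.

3.71 μM/s

With α = 1 + [I]/Ki = 1 + 4.71/4.30 = 2.095, the noncompetitive rate law is v = (Vmax/α)·[S] / (Km + [S]).
v = (9.78/2.095)×14.5 / (3.73 + 14.5) = 67.68/18.23 = 3.71 μM/s.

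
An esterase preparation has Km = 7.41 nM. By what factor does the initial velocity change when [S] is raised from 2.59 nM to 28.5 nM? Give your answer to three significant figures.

Since Vmax cancels, v₂/v₁ = [S]₂(Km+[S]₁) / [S]₁(Km+[S]₂).
= 28.5×(7.41+2.59) / (2.59×(7.41+28.5)) = 285.0/93.01 = 3.06.

3.06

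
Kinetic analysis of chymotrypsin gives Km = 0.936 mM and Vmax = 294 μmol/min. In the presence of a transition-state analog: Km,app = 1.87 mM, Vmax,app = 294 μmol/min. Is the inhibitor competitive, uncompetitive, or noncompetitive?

competitive

Km increases (0.936 → 1.87 mM) while Vmax is unchanged — the hallmark of competitive inhibition.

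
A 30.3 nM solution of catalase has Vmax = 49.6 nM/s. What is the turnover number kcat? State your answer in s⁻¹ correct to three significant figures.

kcat = Vmax/[E]total = 49.6 nM/s / 30.3 nM = 1.64 s⁻¹.

1.64 s⁻¹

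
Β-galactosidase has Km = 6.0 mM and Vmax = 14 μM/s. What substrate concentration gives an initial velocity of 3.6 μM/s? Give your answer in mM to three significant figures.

Rearranging v = Vmax[S]/(Km+[S]) gives [S] = Km·v/(Vmax − v).
[S] = 6.0 × 3.6 / (14 − 3.6) = 21.60/10.40 = 2.08 mM.

2.08 mM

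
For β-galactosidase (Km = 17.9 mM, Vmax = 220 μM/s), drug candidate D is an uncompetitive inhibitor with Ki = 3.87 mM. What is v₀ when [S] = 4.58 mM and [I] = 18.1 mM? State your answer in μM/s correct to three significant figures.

23.0 μM/s

With α = 1 + [I]/Ki = 1 + 18.1/3.87 = 5.677, the uncompetitive rate law is v = (Vmax/α)·[S] / (Km/α + [S]).
v = (220/5.677)×4.58 / (17.9/5.677 + 4.58) = 177.5/7.733 = 23.0 μM/s.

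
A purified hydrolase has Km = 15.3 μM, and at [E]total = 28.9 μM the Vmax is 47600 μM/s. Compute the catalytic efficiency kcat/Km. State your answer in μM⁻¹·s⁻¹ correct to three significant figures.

kcat = Vmax/[E]total = 47600/28.9 = 1650 s⁻¹.
kcat/Km = 1650/15.3 = 108 μM⁻¹·s⁻¹.

108 μM⁻¹·s⁻¹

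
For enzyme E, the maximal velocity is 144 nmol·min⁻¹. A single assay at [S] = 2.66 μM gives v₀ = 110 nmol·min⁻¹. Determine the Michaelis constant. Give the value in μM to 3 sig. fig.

v/Vmax = 110/144 = 0.7639 = [S]/(Km+[S]).
So Km + [S] = [S]/0.7639 = 3.482 μM, giving Km = 3.482 − 2.66 = 0.822 μM.

0.822 μM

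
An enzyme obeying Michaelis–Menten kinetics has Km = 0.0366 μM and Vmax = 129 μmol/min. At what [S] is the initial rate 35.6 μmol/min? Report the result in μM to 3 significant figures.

0.0140 μM

The required fractional saturation is v/Vmax = 35.6/129 = 0.2760.
Then [S]/(Km+[S]) = 0.2760 ⇒ [S] = 0.0366 × 0.2760/(1 − 0.2760) = 0.0140 μM.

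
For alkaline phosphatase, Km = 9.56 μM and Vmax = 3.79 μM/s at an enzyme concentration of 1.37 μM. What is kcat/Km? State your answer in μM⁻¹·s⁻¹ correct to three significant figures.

0.289 μM⁻¹·s⁻¹

kcat = Vmax/[E]total = 3.79/1.37 = 2.77 s⁻¹.
kcat/Km = 2.77/9.56 = 0.289 μM⁻¹·s⁻¹.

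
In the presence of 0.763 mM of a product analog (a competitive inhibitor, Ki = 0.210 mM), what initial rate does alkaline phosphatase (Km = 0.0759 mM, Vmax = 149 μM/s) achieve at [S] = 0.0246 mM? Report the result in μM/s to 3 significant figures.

9.74 μM/s

α = 1 + [I]/Ki = 1 + 0.763/0.210 = 4.633.
For a competitive inhibitor, Vmax is unchanged and the apparent Km becomes α·Km: Km,app = 0.352 mM, Vmax,app = 149 μM/s.
v = Vmax,app·[S]/(Km,app + [S]) = 149 × 0.0246/(0.352 + 0.0246) = 9.74 μM/s.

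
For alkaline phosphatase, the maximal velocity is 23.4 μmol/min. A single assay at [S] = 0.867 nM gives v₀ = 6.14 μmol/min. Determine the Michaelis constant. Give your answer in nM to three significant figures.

2.44 nM

v/Vmax = 6.14/23.4 = 0.2624 = [S]/(Km+[S]).
So Km + [S] = [S]/0.2624 = 3.304 nM, giving Km = 3.304 − 0.867 = 2.44 nM.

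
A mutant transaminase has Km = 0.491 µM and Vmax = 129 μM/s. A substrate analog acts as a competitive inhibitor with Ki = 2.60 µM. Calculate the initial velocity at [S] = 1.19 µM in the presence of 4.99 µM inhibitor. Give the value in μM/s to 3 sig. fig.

58.5 μM/s

With α = 1 + [I]/Ki = 1 + 4.99/2.60 = 2.919, the competitive rate law is v = Vmax[S] / (αKm + [S]).
v = 129×1.19 / (2.919×0.491 + 1.19) = 153.5/2.623 = 58.5 μM/s.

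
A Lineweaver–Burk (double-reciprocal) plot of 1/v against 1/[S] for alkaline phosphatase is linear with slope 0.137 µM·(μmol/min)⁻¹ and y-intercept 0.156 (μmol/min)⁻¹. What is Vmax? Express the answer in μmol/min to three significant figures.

6.41 μmol/min

The y-intercept of a Lineweaver–Burk plot equals 1/Vmax, so Vmax = 1/0.156 = 6.41 μmol/min.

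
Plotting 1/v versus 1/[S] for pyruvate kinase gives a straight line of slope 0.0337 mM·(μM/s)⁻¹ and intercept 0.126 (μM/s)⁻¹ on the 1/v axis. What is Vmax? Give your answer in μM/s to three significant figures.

The y-intercept of a Lineweaver–Burk plot equals 1/Vmax, so Vmax = 1/0.126 = 7.94 μM/s.

7.94 μM/s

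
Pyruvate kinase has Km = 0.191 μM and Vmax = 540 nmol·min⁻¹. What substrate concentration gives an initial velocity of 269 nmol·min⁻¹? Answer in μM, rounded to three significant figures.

0.190 μM

The required fractional saturation is v/Vmax = 269/540 = 0.4981.
Then [S]/(Km+[S]) = 0.4981 ⇒ [S] = 0.191 × 0.4981/(1 − 0.4981) = 0.190 μM.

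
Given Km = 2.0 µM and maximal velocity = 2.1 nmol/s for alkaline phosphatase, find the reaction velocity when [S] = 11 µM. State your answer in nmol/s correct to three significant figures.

1.78 nmol/s

[S]/(Km+[S]) = 11/13.00 = 0.8462, the fractional saturation.
v = 0.8462 × Vmax = 0.8462 × 2.1 = 1.78 nmol/s.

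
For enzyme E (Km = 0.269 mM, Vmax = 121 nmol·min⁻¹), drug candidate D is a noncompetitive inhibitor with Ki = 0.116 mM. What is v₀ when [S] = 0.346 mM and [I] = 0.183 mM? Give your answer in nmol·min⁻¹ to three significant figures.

α = 1 + [I]/Ki = 1 + 0.183/0.116 = 2.578.
For a noncompetitive inhibitor, Vmax is reduced to Vmax/α while Km is unchanged: Km,app = 0.269 mM, Vmax,app = 46.9 nmol·min⁻¹.
v = Vmax,app·[S]/(Km,app + [S]) = 46.9 × 0.346/(0.269 + 0.346) = 26.4 nmol·min⁻¹.

26.4 nmol·min⁻¹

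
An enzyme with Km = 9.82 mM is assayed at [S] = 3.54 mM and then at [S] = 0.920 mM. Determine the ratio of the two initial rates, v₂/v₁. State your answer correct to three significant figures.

0.323

The fractional saturations are [S]/(Km+[S]) = 3.54/13.36 = 0.2650 and 0.920/10.74 = 0.08566.
v₂/v₁ is just their ratio: 0.08566/0.2650 = 0.323.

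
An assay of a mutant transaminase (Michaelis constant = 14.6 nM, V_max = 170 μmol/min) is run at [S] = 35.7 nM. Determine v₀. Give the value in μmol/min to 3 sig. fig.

v = Vmax·[S]/(Km + [S]) = 170 × 35.7 / (14.6 + 35.7)
  = 6069 / 50.30 = 121 μmol/min.

121 μmol/min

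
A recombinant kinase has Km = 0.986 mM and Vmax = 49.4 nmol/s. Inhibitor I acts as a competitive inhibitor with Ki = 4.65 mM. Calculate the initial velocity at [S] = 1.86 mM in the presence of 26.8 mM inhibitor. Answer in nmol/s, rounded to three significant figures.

10.8 nmol/s

α = 1 + [I]/Ki = 1 + 26.8/4.65 = 6.763.
For a competitive inhibitor, Vmax is unchanged and the apparent Km becomes α·Km: Km,app = 6.67 mM, Vmax,app = 49.4 nmol/s.
v = Vmax,app·[S]/(Km,app + [S]) = 49.4 × 1.86/(6.67 + 1.86) = 10.8 nmol/s.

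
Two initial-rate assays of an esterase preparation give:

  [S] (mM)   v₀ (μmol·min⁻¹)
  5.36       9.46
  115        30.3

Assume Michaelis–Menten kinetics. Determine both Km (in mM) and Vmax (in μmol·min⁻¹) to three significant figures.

Km = 13.9 mM; Vmax = 34.0 μmol·min⁻¹

From v = Vmax[S]/(Km+[S]), each point gives Vmax = v(Km+[S])/[S].
Equating: 9.46(Km+5.36)/5.36 = 30.3(Km+115)/115.
1.765·Km + 9.46 = 0.2635·Km + 30.3, so (1.765 − 0.2635)·Km = 30.3 − 9.46.
Km = 20.84/1.501 = 13.9 mM; then Vmax = 9.46(13.9+5.36)/5.36 = 34.0 μmol·min⁻¹.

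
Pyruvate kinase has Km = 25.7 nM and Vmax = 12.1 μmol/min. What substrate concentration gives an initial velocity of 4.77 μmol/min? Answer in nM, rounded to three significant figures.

16.7 nM

Rearranging v = Vmax[S]/(Km+[S]) gives [S] = Km·v/(Vmax − v).
[S] = 25.7 × 4.77 / (12.1 − 4.77) = 122.6/7.330 = 16.7 nM.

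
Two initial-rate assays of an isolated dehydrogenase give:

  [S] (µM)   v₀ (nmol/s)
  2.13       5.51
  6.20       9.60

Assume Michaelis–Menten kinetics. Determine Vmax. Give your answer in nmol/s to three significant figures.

15.7 nmol/s

In reciprocal form, 1/v = (Km/Vmax)·(1/[S]) + 1/Vmax. The two points give (1/[S], 1/v) = (0.4695, 0.1815) and (0.1613, 0.1042).
Slope = (0.1815 − 0.1042)/(0.4695 − 0.1613) = 0.2509; intercept = 0.1815 − 0.2509×0.4695 = 0.06370.
Vmax = 1/intercept = 15.7 nmol/s; Km = slope × Vmax = 0.2509 × 15.7 = 3.94 µM.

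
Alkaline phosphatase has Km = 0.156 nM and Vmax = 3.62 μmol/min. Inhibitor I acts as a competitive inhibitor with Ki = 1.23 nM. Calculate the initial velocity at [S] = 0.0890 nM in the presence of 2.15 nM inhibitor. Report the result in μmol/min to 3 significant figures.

0.622 μmol/min

α = 1 + [I]/Ki = 1 + 2.15/1.23 = 2.748.
For a competitive inhibitor, Vmax is unchanged and the apparent Km becomes α·Km: Km,app = 0.429 nM, Vmax,app = 3.62 μmol/min.
v = Vmax,app·[S]/(Km,app + [S]) = 3.62 × 0.0890/(0.429 + 0.0890) = 0.622 μmol/min.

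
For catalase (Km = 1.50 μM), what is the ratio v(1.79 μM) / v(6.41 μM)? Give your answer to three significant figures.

The fractional saturations are [S]/(Km+[S]) = 6.41/7.910 = 0.8104 and 1.79/3.290 = 0.5441.
v₂/v₁ is just their ratio: 0.5441/0.8104 = 0.671.

0.671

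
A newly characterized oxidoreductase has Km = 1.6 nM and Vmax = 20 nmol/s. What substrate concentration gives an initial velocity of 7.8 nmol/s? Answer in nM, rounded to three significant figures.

The required fractional saturation is v/Vmax = 7.8/20 = 0.3900.
Then [S]/(Km+[S]) = 0.3900 ⇒ [S] = 1.6 × 0.3900/(1 − 0.3900) = 1.02 nM.

1.02 nM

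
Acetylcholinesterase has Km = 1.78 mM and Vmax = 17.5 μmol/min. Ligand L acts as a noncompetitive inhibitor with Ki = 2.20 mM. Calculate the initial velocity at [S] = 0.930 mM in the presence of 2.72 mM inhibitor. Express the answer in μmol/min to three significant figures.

2.69 μmol/min

With α = 1 + [I]/Ki = 1 + 2.72/2.20 = 2.236, the noncompetitive rate law is v = (Vmax/α)·[S] / (Km + [S]).
v = (17.5/2.236)×0.930 / (1.78 + 0.930) = 7.277/2.710 = 2.69 μmol/min.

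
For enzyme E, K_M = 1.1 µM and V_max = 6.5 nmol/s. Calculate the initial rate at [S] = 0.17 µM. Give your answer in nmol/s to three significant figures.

v = Vmax·[S]/(Km + [S]) = 6.5 × 0.17 / (1.1 + 0.17)
  = 1.105 / 1.270 = 0.870 nmol/s.

0.870 nmol/s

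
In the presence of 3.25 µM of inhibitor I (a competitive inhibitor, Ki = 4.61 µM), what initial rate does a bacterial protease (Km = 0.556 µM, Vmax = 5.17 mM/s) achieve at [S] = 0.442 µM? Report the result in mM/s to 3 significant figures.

1.64 mM/s

α = 1 + [I]/Ki = 1 + 3.25/4.61 = 1.705.
For a competitive inhibitor, Vmax is unchanged and the apparent Km becomes α·Km: Km,app = 0.948 µM, Vmax,app = 5.17 mM/s.
v = Vmax,app·[S]/(Km,app + [S]) = 5.17 × 0.442/(0.948 + 0.442) = 1.64 mM/s.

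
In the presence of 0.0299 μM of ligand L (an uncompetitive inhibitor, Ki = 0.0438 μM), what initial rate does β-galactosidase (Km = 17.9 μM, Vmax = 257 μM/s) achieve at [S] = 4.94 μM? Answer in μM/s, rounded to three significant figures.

With α = 1 + [I]/Ki = 1 + 0.0299/0.0438 = 1.683, the uncompetitive rate law is v = (Vmax/α)·[S] / (Km/α + [S]).
v = (257/1.683)×4.94 / (17.9/1.683 + 4.94) = 754.5/15.58 = 48.4 μM/s.

48.4 μM/s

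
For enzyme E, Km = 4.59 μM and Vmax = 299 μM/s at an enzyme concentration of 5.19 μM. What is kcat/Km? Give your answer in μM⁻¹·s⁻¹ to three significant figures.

12.6 μM⁻¹·s⁻¹

kcat = Vmax/[E]total = 299/5.19 = 57.6 s⁻¹.
kcat/Km = 57.6/4.59 = 12.6 μM⁻¹·s⁻¹.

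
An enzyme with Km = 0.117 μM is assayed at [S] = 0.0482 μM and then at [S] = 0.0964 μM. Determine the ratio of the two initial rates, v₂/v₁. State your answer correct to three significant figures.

1.55

The fractional saturations are [S]/(Km+[S]) = 0.0482/0.1652 = 0.2918 and 0.0964/0.2134 = 0.4517.
v₂/v₁ is just their ratio: 0.4517/0.2918 = 1.55.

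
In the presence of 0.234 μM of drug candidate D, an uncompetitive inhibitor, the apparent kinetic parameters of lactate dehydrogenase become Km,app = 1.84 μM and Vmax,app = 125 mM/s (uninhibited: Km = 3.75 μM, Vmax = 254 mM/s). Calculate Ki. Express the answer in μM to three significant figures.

Uncompetitive: Vmax,app = Vmax/α (and Km,app = Km/α) with α = 1 + [I]/Ki.
α = Vmax/Vmax,app = 254/125 = 2.032.
Since α = 1 + [I]/Ki, [I]/Ki = 2.032 − 1 = 1.032 and Ki = 0.234/1.032 = 0.227 μM.

0.227 μM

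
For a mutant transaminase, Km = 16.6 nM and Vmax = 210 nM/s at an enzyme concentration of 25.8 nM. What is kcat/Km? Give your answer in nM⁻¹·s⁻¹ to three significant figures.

kcat = Vmax/[E]total = 210/25.8 = 8.14 s⁻¹.
kcat/Km = 8.14/16.6 = 0.490 nM⁻¹·s⁻¹.

0.490 nM⁻¹·s⁻¹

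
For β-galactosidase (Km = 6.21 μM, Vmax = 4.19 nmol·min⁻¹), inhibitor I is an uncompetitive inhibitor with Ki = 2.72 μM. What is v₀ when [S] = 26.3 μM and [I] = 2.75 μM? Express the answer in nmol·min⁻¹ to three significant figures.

1.86 nmol·min⁻¹

α = 1 + [I]/Ki = 1 + 2.75/2.72 = 2.011.
For an uncompetitive inhibitor, both parameters are divided by α, giving Vmax/α and Km/α: Km,app = 3.09 μM, Vmax,app = 2.08 nmol·min⁻¹.
v = Vmax,app·[S]/(Km,app + [S]) = 2.08 × 26.3/(3.09 + 26.3) = 1.86 nmol·min⁻¹.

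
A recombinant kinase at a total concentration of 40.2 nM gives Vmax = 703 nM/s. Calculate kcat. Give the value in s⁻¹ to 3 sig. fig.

17.5 s⁻¹

kcat = Vmax/[E]total = 703 nM/s / 40.2 nM = 17.5 s⁻¹.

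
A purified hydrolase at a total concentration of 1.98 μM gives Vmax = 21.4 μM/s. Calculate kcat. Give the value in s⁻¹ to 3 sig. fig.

kcat = Vmax/[E]total = 21.4 μM/s / 1.98 μM = 10.8 s⁻¹.

10.8 s⁻¹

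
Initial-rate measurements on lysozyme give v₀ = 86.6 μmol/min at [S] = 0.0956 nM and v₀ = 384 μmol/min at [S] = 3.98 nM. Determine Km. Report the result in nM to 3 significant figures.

From v = Vmax[S]/(Km+[S]), each point gives Vmax = v(Km+[S])/[S].
Equating: 86.6(Km+0.0956)/0.0956 = 384(Km+3.98)/3.98.
905.9·Km + 86.6 = 96.48·Km + 384, so (905.9 − 96.48)·Km = 384 − 86.6.
Km = 297.4/809.4 = 0.367 nM; then Vmax = 86.6(0.367+0.0956)/0.0956 = 419 μmol/min.

0.367 nM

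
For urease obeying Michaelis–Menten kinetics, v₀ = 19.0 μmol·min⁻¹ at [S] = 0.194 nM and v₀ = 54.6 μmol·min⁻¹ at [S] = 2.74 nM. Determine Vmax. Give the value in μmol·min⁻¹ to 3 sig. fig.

63.7 μmol·min⁻¹

From v = Vmax[S]/(Km+[S]), each point gives Vmax = v(Km+[S])/[S].
Equating: 19.0(Km+0.194)/0.194 = 54.6(Km+2.74)/2.74.
97.94·Km + 19.0 = 19.93·Km + 54.6, so (97.94 − 19.93)·Km = 54.6 − 19.0.
Km = 35.60/78.01 = 0.456 nM; then Vmax = 19.0(0.456+0.194)/0.194 = 63.7 μmol·min⁻¹.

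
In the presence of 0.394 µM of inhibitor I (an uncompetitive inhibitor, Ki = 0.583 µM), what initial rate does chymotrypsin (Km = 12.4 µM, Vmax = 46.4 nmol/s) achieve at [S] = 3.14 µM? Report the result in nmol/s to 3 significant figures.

α = 1 + [I]/Ki = 1 + 0.394/0.583 = 1.676.
For an uncompetitive inhibitor, both parameters are divided by α, giving Vmax/α and Km/α: Km,app = 7.40 µM, Vmax,app = 27.7 nmol/s.
v = Vmax,app·[S]/(Km,app + [S]) = 27.7 × 3.14/(7.40 + 3.14) = 8.25 nmol/s.

8.25 nmol/s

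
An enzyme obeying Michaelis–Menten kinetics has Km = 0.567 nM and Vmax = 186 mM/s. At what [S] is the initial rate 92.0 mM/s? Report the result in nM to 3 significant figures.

0.555 nM

Rearranging v = Vmax[S]/(Km+[S]) gives [S] = Km·v/(Vmax − v).
[S] = 0.567 × 92.0 / (186 − 92.0) = 52.16/94.00 = 0.555 nM.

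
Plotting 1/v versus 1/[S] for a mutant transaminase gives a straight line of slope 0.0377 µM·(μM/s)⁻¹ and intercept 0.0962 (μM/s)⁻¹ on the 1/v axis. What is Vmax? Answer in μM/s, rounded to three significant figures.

10.4 μM/s

The y-intercept of a Lineweaver–Burk plot equals 1/Vmax, so Vmax = 1/0.0962 = 10.4 μM/s.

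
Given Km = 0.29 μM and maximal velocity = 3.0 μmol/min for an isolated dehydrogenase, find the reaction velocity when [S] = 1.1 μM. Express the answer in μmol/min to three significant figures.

[S]/(Km+[S]) = 1.1/1.390 = 0.7914, the fractional saturation.
v = 0.7914 × Vmax = 0.7914 × 3.0 = 2.37 μmol/min.

2.37 μmol/min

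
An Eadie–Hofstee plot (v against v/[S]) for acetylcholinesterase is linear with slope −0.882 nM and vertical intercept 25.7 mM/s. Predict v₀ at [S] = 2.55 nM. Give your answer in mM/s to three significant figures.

In the Eadie–Hofstee form v = Vmax − Km·(v/[S]), the slope is −Km and the intercept is Vmax, so Km = 0.882 nM and Vmax = 25.7 mM/s.
v = 25.7 × 2.55/(0.882 + 2.55) = 19.1 mM/s.

19.1 mM/s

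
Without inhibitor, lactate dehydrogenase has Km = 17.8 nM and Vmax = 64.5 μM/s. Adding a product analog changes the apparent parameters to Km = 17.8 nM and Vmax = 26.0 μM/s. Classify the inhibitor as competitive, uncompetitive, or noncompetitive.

noncompetitive

Vmax decreases (64.5 → 26.0 μM/s) while Km is unchanged — pure noncompetitive inhibition.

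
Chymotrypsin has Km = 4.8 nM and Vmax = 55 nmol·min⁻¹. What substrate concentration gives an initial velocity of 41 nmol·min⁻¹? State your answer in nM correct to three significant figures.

14.1 nM

The required fractional saturation is v/Vmax = 41/55 = 0.7455.
Then [S]/(Km+[S]) = 0.7455 ⇒ [S] = 4.8 × 0.7455/(1 − 0.7455) = 14.1 nM.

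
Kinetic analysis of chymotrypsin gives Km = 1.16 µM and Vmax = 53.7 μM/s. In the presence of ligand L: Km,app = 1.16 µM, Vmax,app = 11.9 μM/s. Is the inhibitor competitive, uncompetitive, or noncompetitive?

noncompetitive

Vmax decreases (53.7 → 11.9 μM/s) while Km is unchanged — pure noncompetitive inhibition.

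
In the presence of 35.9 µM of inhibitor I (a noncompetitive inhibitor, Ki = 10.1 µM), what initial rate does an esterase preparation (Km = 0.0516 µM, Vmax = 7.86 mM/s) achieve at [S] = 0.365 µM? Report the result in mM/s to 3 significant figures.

1.51 mM/s

With α = 1 + [I]/Ki = 1 + 35.9/10.1 = 4.554, the noncompetitive rate law is v = (Vmax/α)·[S] / (Km + [S]).
v = (7.86/4.554)×0.365 / (0.0516 + 0.365) = 0.6299/0.4166 = 1.51 mM/s.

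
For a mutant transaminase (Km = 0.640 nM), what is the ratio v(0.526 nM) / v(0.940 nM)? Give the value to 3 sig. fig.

0.758

The fractional saturations are [S]/(Km+[S]) = 0.940/1.580 = 0.5949 and 0.526/1.166 = 0.4511.
v₂/v₁ is just their ratio: 0.4511/0.5949 = 0.758.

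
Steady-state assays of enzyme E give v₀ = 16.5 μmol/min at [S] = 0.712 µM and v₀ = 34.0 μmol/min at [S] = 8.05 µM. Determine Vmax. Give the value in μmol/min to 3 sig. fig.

37.9 μmol/min

From v = Vmax[S]/(Km+[S]), each point gives Vmax = v(Km+[S])/[S].
Equating: 16.5(Km+0.712)/0.712 = 34.0(Km+8.05)/8.05.
23.17·Km + 16.5 = 4.224·Km + 34.0, so (23.17 − 4.224)·Km = 34.0 − 16.5.
Km = 17.50/18.95 = 0.923 µM; then Vmax = 16.5(0.923+0.712)/0.712 = 37.9 μmol/min.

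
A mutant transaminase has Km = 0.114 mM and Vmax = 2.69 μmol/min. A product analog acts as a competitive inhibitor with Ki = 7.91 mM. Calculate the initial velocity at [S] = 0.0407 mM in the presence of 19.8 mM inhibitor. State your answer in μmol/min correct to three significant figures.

0.249 μmol/min

α = 1 + [I]/Ki = 1 + 19.8/7.91 = 3.503.
For a competitive inhibitor, Vmax is unchanged and the apparent Km becomes α·Km: Km,app = 0.399 mM, Vmax,app = 2.69 μmol/min.
v = Vmax,app·[S]/(Km,app + [S]) = 2.69 × 0.0407/(0.399 + 0.0407) = 0.249 μmol/min.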